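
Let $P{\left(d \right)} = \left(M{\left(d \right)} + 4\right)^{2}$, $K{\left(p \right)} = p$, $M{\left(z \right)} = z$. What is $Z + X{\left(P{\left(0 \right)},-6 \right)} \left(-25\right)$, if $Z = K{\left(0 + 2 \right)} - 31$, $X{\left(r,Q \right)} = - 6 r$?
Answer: $2371$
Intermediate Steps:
$P{\left(d \right)} = \left(4 + d\right)^{2}$ ($P{\left(d \right)} = \left(d + 4\right)^{2} = \left(4 + d\right)^{2}$)
$Z = -29$ ($Z = \left(0 + 2\right) - 31 = 2 - 31 = -29$)
$Z + X{\left(P{\left(0 \right)},-6 \right)} \left(-25\right) = -29 + - 6 \left(4 + 0\right)^{2} \left(-25\right) = -29 + - 6 \cdot 4^{2} \left(-25\right) = -29 + \left(-6\right) 16 \left(-25\right) = -29 - -2400 = -29 + 2400 = 2371$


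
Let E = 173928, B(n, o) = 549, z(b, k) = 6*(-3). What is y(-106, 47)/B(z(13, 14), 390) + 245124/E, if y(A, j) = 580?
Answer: 19620943/7957206 ≈ 2.4658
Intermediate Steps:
z(b, k) = -18
y(-106, 47)/B(z(13, 14), 390) + 245124/E = 580/549 + 245124/173928 = 580*(1/549) + 245124*(1/173928) = 580/549 + 20427/14494 = 19620943/7957206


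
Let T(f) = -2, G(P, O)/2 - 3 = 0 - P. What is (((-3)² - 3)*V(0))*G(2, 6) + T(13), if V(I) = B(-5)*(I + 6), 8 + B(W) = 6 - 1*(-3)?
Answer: 70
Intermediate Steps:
G(P, O) = 6 - 2*P (G(P, O) = 6 + 2*(0 - P) = 6 + 2*(-P) = 6 - 2*P)
B(W) = 1 (B(W) = -8 + (6 - 1*(-3)) = -8 + (6 + 3) = -8 + 9 = 1)
V(I) = 6 + I (V(I) = 1*(I + 6) = 1*(6 + I) = 6 + I)
(((-3)² - 3)*V(0))*G(2, 6) + T(13) = (((-3)² - 3)*(6 + 0))*(6 - 2*2) - 2 = ((9 - 3)*6)*(6 - 4) - 2 = (6*6)*2 - 2 = 36*2 - 2 = 72 - 2 = 70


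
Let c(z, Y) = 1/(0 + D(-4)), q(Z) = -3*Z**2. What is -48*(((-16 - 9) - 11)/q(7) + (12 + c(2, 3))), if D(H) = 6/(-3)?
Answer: -27624/49 ≈ -563.75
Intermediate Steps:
D(H) = -2 (D(H) = 6*(-1/3) = -2)
c(z, Y) = -1/2 (c(z, Y) = 1/(0 - 2) = 1/(-2) = -1/2)
-48*(((-16 - 9) - 11)/q(7) + (12 + c(2, 3))) = -48*(((-16 - 9) - 11)/((-3*7**2)) + (12 - 1/2)) = -48*((-25 - 11)/((-3*49)) + 23/2) = -48*(-36/(-147) + 23/2) = -48*(-36*(-1/147) + 23/2) = -48*(12/49 + 23/2) = -48*1151/98 = -27624/49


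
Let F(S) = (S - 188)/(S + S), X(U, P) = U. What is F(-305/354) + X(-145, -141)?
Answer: -21593/610 ≈ -35.398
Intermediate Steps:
F(S) = (-188 + S)/(2*S) (F(S) = (-188 + S)/((2*S)) = (-188 + S)*(1/(2*S)) = (-188 + S)/(2*S))
F(-305/354) + X(-145, -141) = (-188 - 305/354)/(2*((-305/354))) - 145 = (-188 - 305*1/354)/(2*((-305*1/354))) - 145 = (-188 - 305/354)/(2*(-305/354)) - 145 = (½)*(-354/305)*(-66857/354) - 145 = 66857/610 - 145 = -21593/610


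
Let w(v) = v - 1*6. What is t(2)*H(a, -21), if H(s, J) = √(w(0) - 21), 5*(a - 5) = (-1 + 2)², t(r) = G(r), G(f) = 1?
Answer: 3*I*√3 ≈ 5.1962*I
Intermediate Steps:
t(r) = 1
w(v) = -6 + v (w(v) = v - 6 = -6 + v)
a = 26/5 (a = 5 + (-1 + 2)²/5 = 5 + (⅕)*1² = 5 + (⅕)*1 = 5 + ⅕ = 26/5 ≈ 5.2000)
H(s, J) = 3*I*√3 (H(s, J) = √((-6 + 0) - 21) = √(-6 - 21) = √(-27) = 3*I*√3)
t(2)*H(a, -21) = 1*(3*I*√3) = 3*I*√3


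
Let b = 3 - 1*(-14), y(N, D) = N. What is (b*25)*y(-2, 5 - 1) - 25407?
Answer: -26257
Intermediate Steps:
b = 17 (b = 3 + 14 = 17)
(b*25)*y(-2, 5 - 1) - 25407 = (17*25)*(-2) - 25407 = 425*(-2) - 25407 = -850 - 25407 = -26257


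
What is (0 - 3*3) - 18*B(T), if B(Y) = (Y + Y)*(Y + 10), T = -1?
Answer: 315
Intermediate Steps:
B(Y) = 2*Y*(10 + Y) (B(Y) = (2*Y)*(10 + Y) = 2*Y*(10 + Y))
(0 - 3*3) - 18*B(T) = (0 - 3*3) - 36*(-1)*(10 - 1) = (0 - 9) - 36*(-1)*9 = -9 - 18*(-18) = -9 + 324 = 315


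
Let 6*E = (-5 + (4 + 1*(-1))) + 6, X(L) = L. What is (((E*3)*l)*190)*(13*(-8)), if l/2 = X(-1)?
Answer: 79040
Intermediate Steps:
l = -2 (l = 2*(-1) = -2)
E = ⅔ (E = ((-5 + (4 + 1*(-1))) + 6)/6 = ((-5 + (4 - 1)) + 6)/6 = ((-5 + 3) + 6)/6 = (-2 + 6)/6 = (⅙)*4 = ⅔ ≈ 0.66667)
(((E*3)*l)*190)*(13*(-8)) = ((((⅔)*3)*(-2))*190)*(13*(-8)) = ((2*(-2))*190)*(-104) = -4*190*(-104) = -760*(-104) = 79040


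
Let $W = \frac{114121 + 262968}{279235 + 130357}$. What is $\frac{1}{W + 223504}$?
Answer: $\frac{409592}{91545827457} \approx 4.4742 \cdot 10^{-6}$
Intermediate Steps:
$W = \frac{377089}{409592} \approx 0.92065$
$\frac{1}{W + 223504} = \frac{1}{\frac{377089}{409592} + 223504} = \frac{1}{\frac{91545827457}{409592}} = \frac{409592}{91545827457}$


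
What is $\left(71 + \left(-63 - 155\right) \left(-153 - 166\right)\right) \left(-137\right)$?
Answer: $-9536981$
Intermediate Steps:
$\left(71 + \left(-63 - 155\right) \left(-153 - 166\right)\right) \left(-137\right) = \left(71 - -69542\right) \left(-137\right) = \left(71 + 69542\right) \left(-137\right) = 69613 \left(-137\right) = -9536981$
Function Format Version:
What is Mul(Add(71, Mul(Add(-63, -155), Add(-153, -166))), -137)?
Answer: -9536981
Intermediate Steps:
Mul(Add(71, Mul(Add(-63, -155), Add(-153, -166))), -137) = Mul(Add(71, Mul(-218, -319)), -137) = Mul(Add(71, 69542), -137) = Mul(69613, -137) = -9536981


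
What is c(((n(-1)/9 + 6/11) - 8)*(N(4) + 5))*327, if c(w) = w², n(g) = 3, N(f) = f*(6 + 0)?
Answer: 5062420525/363 ≈ 1.3946e+7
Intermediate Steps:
N(f) = 6*f (N(f) = f*6 = 6*f)
c(((n(-1)/9 + 6/11) - 8)*(N(4) + 5))*327 = (((3/9 + 6/11) - 8)*(6*4 + 5))²*327 = (((3*(⅑) + 6*(1/11)) - 8)*(24 + 5))²*327 = (((⅓ + 6/11) - 8)*29)²*327 = ((29/33 - 8)*29)²*327 = (-235/33*29)²*327 = (-6815/33)²*327 = (46444225/1089)*327 = 5062420525/363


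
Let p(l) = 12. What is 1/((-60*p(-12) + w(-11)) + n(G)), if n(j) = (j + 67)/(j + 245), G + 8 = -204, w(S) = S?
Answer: -33/24268 ≈ -0.0013598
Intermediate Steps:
G = -212 (G = -8 - 204 = -212)
n(j) = (67 + j)/(245 + j)
1/((-60*p(-12) + w(-11)) + n(G)) = 1/((-60*12 - 11) + (67 - 212)/(245 - 212)) = 1/((-720 - 11) - 145/33) = 1/(-731 + (1/33)*(-145)) = 1/(-731 - 145/33) = 1/(-24268/33) = -33/24268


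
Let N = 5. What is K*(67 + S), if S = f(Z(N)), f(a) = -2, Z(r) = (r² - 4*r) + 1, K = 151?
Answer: 9815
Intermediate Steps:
Z(r) = 1 + r² - 4*r
S = -2
K*(67 + S) = 151*(67 - 2) = 151*65 = 9815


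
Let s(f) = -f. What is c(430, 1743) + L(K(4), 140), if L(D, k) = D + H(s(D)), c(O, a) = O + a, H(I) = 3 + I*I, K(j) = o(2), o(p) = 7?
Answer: 2232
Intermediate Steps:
K(j) = 7
H(I) = 3 + I²
L(D, k) = 3 + D + D² (L(D, k) = D + (3 + (-D)²) = D + (3 + D²) = 3 + D + D²)
c(430, 1743) + L(K(4), 140) = (430 + 1743) + (3 + 7 + 7²) = 2173 + (3 + 7 + 49) = 2173 + 59 = 2232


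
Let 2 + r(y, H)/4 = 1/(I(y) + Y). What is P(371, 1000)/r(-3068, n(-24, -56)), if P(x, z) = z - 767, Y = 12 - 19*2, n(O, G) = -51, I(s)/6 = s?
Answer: -2147561/73738 ≈ -29.124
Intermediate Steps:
I(s) = 6*s
Y = -26 (Y = 12 - 38 = -26)
P(x, z) = -767 + z
r(y, H) = -8 + 4/(-26 + 6*y) (r(y, H) = -8 + 4/(6*y - 26) = -8 + 4/(-26 + 6*y))
P(371, 1000)/r(-3068, n(-24, -56)) = (-767 + 1000)/((2*(53 - 12*(-3068))/(-13 + 3*(-3068)))) = 233/((2*(53 + 36816)/(-13 - 9204))) = 233/((2*36869/(-9217))) = 233/((2*(-1/9217)*36869)) = 233/(-73738/9217) = 233*(-9217/73738) = -2147561/73738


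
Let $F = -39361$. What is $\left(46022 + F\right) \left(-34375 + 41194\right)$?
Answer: $45421359$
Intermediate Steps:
$\left(46022 + F\right) \left(-34375 + 41194\right) = \left(46022 - 39361\right) \left(-34375 + 41194\right) = 6661 \cdot 6819 = 45421359$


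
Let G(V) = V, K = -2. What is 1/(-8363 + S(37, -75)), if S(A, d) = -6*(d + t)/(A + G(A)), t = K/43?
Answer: -1591/13295852 ≈ -0.00011966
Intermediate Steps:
t = -2/43 ≈ -0.046512
S(A, d) = -3*(-2/43 + d)/A (S(A, d) = -6*(d - 2/43)/(A + A) = -6*(-2/43 + d)/(2*A) = -3*(-2/43 + d)/A)
1/(-8363 + S(37, -75)) = 1/(-8363 + (3/43)*(2 - 43*(-75))/37) = 1/(-8363 + (3/43)*(1/37)*(2 + 3225)) = 1/(-8363 + (3/43)*(1/37)*3227) = 1/(-8363 + 9681/1591) = 1/(-13295852/1591) = -1591/13295852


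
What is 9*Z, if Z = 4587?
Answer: 41283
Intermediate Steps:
9*Z = 9*4587 = 41283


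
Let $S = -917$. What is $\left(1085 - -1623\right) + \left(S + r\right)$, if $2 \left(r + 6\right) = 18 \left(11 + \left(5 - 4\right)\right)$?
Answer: $1893$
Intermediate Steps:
$r = 102$ ($r = -6 + \frac{18 \left(11 + \left(5 - 4\right)\right)}{2} = -6 + \frac{18 \left(11 + 1\right)}{2} = -6 + \frac{18 \cdot 12}{2} = -6 + \frac{1}{2} \cdot 216 = -6 + 108 = 102$)
$\left(1085 - -1623\right) + \left(S + r\right) = \left(1085 - -1623\right) + \left(-917 + 102\right) = \left(1085 + 1623\right) - 815 = 2708 - 815 = 1893$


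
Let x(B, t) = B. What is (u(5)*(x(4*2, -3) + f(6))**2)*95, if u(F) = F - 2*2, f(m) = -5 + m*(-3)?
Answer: 21375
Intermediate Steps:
f(m) = -5 - 3*m
u(F) = -4 + F (u(F) = F - 4 = -4 + F)
(u(5)*(x(4*2, -3) + f(6))**2)*95 = ((-4 + 5)*(4*2 + (-5 - 3*6))**2)*95 = (1*(8 + (-5 - 18))**2)*95 = (1*(8 - 23)**2)*95 = (1*(-15)**2)*95 = (1*225)*95 = 225*95 = 21375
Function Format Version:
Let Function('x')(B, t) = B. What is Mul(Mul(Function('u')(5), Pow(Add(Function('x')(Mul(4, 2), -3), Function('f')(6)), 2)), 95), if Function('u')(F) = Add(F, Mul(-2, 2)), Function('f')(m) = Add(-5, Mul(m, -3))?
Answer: 21375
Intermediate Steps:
Function('f')(m) = Add(-5, Mul(-3, m))
Function('u')(F) = Add(-4, F) (Function('u')(F) = Add(F, -4) = Add(-4, F))
Mul(Mul(Function('u')(5), Pow(Add(Function('x')(Mul(4, 2), -3), Function('f')(6)), 2)), 95) = Mul(Mul(Add(-4, 5), Pow(Add(Mul(4, 2), Add(-5, Mul(-3, 6))), 2)), 95) = Mul(Mul(1, Pow(Add(8, Add(-5, -18)), 2)), 95) = Mul(Mul(1, Pow(Add(8, -23), 2)), 95) = Mul(Mul(1, Pow(-15, 2)), 95) = Mul(Mul(1, 225), 95) = Mul(225, 95) = 21375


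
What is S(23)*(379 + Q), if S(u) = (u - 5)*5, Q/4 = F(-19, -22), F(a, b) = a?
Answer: 27270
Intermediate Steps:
Q = -76 (Q = 4*(-19) = -76)
S(u) = -25 + 5*u (S(u) = (-5 + u)*5 = -25 + 5*u)
S(23)*(379 + Q) = (-25 + 5*23)*(379 - 76) = (-25 + 115)*303 = 90*303 = 27270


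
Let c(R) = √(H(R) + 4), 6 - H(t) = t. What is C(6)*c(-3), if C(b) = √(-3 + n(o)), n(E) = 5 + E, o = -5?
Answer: I*√39 ≈ 6.245*I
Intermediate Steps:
H(t) = 6 - t
C(b) = I*√3 (C(b) = √(-3 + (5 - 5)) = √(-3 + 0) = √(-3) = I*√3)
c(R) = √(10 - R) (c(R) = √((6 - R) + 4) = √(10 - R))
C(6)*c(-3) = (I*√3)*√(10 - 1*(-3)) = (I*√3)*√(10 + 3) = (I*√3)*√13 = I*√39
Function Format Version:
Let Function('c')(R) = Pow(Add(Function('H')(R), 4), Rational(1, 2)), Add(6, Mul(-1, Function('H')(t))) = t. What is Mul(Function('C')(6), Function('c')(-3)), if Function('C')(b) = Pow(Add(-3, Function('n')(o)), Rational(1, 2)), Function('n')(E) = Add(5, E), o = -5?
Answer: Mul(I, Pow(39, Rational(1, 2))) ≈ Mul(6.2450, I)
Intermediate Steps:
Function('H')(t) = Add(6, Mul(-1, t))
Function('C')(b) = Mul(I, Pow(3, Rational(1, 2))) (Function('C')(b) = Pow(Add(-3, Add(5, -5)), Rational(1, 2)) = Pow(Add(-3, 0), Rational(1, 2)) = Pow(-3, Rational(1, 2)) = Mul(I, Pow(3, Rational(1, 2))))
Function('c')(R) = Pow(Add(10, Mul(-1, R)), Rational(1, 2)) (Function('c')(R) = Pow(Add(Add(6, Mul(-1, R)), 4), Rational(1, 2)) = Pow(Add(10, Mul(-1, R)), Rational(1, 2)))
Mul(Function('C')(6), Function('c')(-3)) = Mul(Mul(I, Pow(3, Rational(1, 2))), Pow(Add(10, Mul(-1, -3)), Rational(1, 2))) = Mul(Mul(I, Pow(3, Rational(1, 2))), Pow(Add(10, 3), Rational(1, 2))) = Mul(Mul(I, Pow(3, Rational(1, 2))), Pow(13, Rational(1, 2))) = Mul(I, Pow(39, Rational(1, 2)))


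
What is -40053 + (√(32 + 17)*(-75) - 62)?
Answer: -40640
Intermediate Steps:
-40053 + (√(32 + 17)*(-75) - 62) = -40053 + (√49*(-75) - 62) = -40053 + (7*(-75) - 62) = -40053 + (-525 - 62) = -40053 - 587 = -40640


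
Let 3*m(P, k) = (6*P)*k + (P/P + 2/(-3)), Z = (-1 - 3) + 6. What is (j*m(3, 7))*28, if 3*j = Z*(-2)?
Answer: -42448/27 ≈ -1572.1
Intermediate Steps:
Z = 2 (Z = -4 + 6 = 2)
m(P, k) = ⅑ + 2*P*k (m(P, k) = ((6*P)*k + (P/P + 2/(-3)))/3 = (6*P*k + (1 + 2*(-⅓)))/3 = (6*P*k + (1 - ⅔))/3 = (6*P*k + ⅓)/3 = (⅓ + 6*P*k)/3 = ⅑ + 2*P*k)
j = -4/3 (j = (2*(-2))/3 = (⅓)*(-4) = -4/3 ≈ -1.3333)
(j*m(3, 7))*28 = -4*(⅑ + 2*3*7)/3*28 = -4*(⅑ + 42)/3*28 = -4/3*379/9*28 = -1516/27*28 = -42448/27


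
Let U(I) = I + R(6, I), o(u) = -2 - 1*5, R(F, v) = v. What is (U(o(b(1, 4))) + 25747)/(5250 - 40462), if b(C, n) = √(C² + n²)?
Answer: -25733/35212 ≈ -0.73080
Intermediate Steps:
o(u) = -7 (o(u) = -2 - 5 = -7)
U(I) = 2*I (U(I) = I + I = 2*I)
(U(o(b(1, 4))) + 25747)/(5250 - 40462) = (2*(-7) + 25747)/(5250 - 40462) = (-14 + 25747)/(-35212) = 25733*(-1/35212) = -25733/35212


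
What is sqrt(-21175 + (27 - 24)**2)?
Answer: I*sqrt(21166) ≈ 145.49*I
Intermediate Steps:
sqrt(-21175 + (27 - 24)**2) = sqrt(-21175 + 3**2) = sqrt(-21175 + 9) = sqrt(-21166) = I*sqrt(21166)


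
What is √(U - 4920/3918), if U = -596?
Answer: 2*I*√63668806/653 ≈ 24.439*I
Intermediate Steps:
√(U - 4920/3918) = √(-596 - 4920/3918) = √(-596 - 4920*1/3918) = √(-596 - 820/653) = √(-390008/653) = 2*I*√63668806/653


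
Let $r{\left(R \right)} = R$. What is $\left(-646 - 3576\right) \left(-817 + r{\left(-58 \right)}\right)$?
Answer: $3694250$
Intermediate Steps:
$\left(-646 - 3576\right) \left(-817 + r{\left(-58 \right)}\right) = \left(-646 - 3576\right) \left(-817 - 58\right) = \left(-646 - 3576\right) \left(-875\right) = \left(-4222\right) \left(-875\right) = 3694250$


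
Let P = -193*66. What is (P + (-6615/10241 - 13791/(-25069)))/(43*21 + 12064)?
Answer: -6067295154/6176324737 ≈ -0.98235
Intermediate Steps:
P = -12738
(P + (-6615/10241 - 13791/(-25069)))/(43*21 + 12064) = (-12738 + (-6615/10241 - 13791/(-25069)))/(43*21 + 12064) = (-12738 + (-6615*1/10241 - 13791*(-1/25069)))/(903 + 12064) = (-12738 + (-135/209 + 13791/25069))/12967 = (-12738 - 45636/476311)*(1/12967) = -6067295154/476311*1/12967 = -6067295154/6176324737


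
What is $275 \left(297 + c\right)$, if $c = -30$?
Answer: $73425$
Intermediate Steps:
$275 \left(297 + c\right) = 275 \left(297 - 30\right) = 275 \cdot 267 = 73425$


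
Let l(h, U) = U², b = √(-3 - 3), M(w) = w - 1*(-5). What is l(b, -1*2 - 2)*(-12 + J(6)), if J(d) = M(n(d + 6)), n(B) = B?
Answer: 80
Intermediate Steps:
M(w) = 5 + w (M(w) = w + 5 = 5 + w)
J(d) = 11 + d (J(d) = 5 + (d + 6) = 5 + (6 + d) = 11 + d)
b = I*√6 (b = √(-6) = I*√6 ≈ 2.4495*I)
l(b, -1*2 - 2)*(-12 + J(6)) = (-1*2 - 2)²*(-12 + (11 + 6)) = (-2 - 2)²*(-12 + 17) = (-4)²*5 = 16*5 = 80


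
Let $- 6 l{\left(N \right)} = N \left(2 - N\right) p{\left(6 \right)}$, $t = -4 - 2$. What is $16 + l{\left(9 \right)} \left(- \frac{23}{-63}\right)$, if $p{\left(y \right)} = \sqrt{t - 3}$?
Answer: $16 + \frac{23 i}{2} \approx 16.0 + 11.5 i$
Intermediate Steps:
$t = -6$ ($t = -4 - 2 = -6$)
$p{\left(y \right)} = 3 i$ ($p{\left(y \right)} = \sqrt{-6 - 3} = \sqrt{-9} = 3 i$)
$l{\left(N \right)} = - \frac{i N \left(2 - N\right)}{2}$ ($l{\left(N \right)} = - \frac{N \left(2 - N\right) 3 i}{6} = - \frac{3 i N \left(2 - N\right)}{6} = - \frac{i N \left(2 - N\right)}{2}$)
$16 + l{\left(9 \right)} \left(- \frac{23}{-63}\right) = 16 + \frac{1}{2} i 9 \left(-2 + 9\right) \left(- \frac{23}{-63}\right) = 16 + \frac{1}{2} i 9 \cdot 7 \left(\left(-23\right) \left(- \frac{1}{63}\right)\right) = 16 + \frac{63 i}{2} \cdot \frac{23}{63} = 16 + \frac{23 i}{2}$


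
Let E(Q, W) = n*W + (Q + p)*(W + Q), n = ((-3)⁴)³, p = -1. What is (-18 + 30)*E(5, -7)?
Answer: -44641140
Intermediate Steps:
n = 531441 (n = 81³ = 531441)
E(Q, W) = 531441*W + (-1 + Q)*(Q + W) (E(Q, W) = 531441*W + (Q - 1)*(W + Q) = 531441*W + (-1 + Q)*(Q + W))
(-18 + 30)*E(5, -7) = (-18 + 30)*(5² - 1*5 + 531440*(-7) + 5*(-7)) = 12*(25 - 5 - 3720080 - 35) = 12*(-3720095) = -44641140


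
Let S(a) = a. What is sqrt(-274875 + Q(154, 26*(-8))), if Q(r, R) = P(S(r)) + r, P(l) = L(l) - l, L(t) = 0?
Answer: 5*I*sqrt(10995) ≈ 524.29*I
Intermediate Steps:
P(l) = -l (P(l) = 0 - l = -l)
Q(r, R) = 0 (Q(r, R) = -r + r = 0)
sqrt(-274875 + Q(154, 26*(-8))) = sqrt(-274875 + 0) = sqrt(-274875) = 5*I*sqrt(10995)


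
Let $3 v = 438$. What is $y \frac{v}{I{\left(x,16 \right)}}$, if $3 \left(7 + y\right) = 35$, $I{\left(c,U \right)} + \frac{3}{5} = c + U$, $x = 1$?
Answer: $\frac{5110}{123} \approx 41.545$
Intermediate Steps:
$I{\left(c,U \right)} = - \frac{3}{5} + U + c$ ($I{\left(c,U \right)} = - \frac{3}{5} + \left(c + U\right) = - \frac{3}{5} + \left(U + c\right) = - \frac{3}{5} + U + c$)
$v = 146$ ($v = \frac{1}{3} \cdot 438 = 146$)
$y = \frac{14}{3}$ ($y = -7 + \frac{1}{3} \cdot 35 = -7 + \frac{35}{3} = \frac{14}{3} \approx 4.6667$)
$y \frac{v}{I{\left(x,16 \right)}} = \frac{14 \frac{146}{- \frac{3}{5} + 16 + 1}}{3} = \frac{14 \frac{146}{\frac{82}{5}}}{3} = \frac{14 \cdot 146 \cdot \frac{5}{82}}{3} = \frac{14}{3} \cdot \frac{365}{41} = \frac{5110}{123}$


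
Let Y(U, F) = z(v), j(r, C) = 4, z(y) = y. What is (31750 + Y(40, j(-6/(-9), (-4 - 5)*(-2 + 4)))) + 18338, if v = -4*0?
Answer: 50088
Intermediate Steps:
v = 0
Y(U, F) = 0
(31750 + Y(40, j(-6/(-9), (-4 - 5)*(-2 + 4)))) + 18338 = (31750 + 0) + 18338 = 31750 + 18338 = 50088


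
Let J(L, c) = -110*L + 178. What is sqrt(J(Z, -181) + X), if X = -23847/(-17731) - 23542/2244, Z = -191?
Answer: sqrt(100359604518558)/68838 ≈ 145.53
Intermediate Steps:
X = -629603/68838 (X = -23847*(-1/17731) - 23542*1/2244 = 23847/17731 - 11771/1122 = -629603/68838 ≈ -9.1461)
J(L, c) = 178 - 110*L
sqrt(J(Z, -181) + X) = sqrt((178 - 110*(-191)) - 629603/68838) = sqrt((178 + 21010) - 629603/68838) = sqrt(21188 - 629603/68838) = sqrt(1457909941/68838) = sqrt(100359604518558)/68838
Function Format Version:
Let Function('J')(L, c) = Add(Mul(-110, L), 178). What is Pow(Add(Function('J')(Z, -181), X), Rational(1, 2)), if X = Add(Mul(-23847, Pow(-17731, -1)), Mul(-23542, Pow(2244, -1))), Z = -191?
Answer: Mul(Rational(1, 68838), Pow(100359604518558, Rational(1, 2))) ≈ 145.53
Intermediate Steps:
X = Rational(-629603, 68838) (X = Add(Mul(-23847, Rational(-1, 17731)), Mul(-23542, Rational(1, 2244))) = Add(Rational(23847, 17731), Rational(-11771, 1122)) = Rational(-629603, 68838) ≈ -9.1461)
Function('J')(L, c) = Add(178, Mul(-110, L))
Pow(Add(Function('J')(Z, -181), X), Rational(1, 2)) = Pow(Add(Add(178, Mul(-110, -191)), Rational(-629603, 68838)), Rational(1, 2)) = Pow(Add(Add(178, 21010), Rational(-629603, 68838)), Rational(1, 2)) = Pow(Add(21188, Rational(-629603, 68838)), Rational(1, 2)) = Pow(Rational(1457909941, 68838), Rational(1, 2)) = Mul(Rational(1, 68838), Pow(100359604518558, Rational(1, 2)))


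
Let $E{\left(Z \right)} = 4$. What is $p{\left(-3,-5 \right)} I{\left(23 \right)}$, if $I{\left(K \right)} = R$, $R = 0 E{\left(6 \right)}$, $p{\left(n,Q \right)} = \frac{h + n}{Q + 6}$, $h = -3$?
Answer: $0$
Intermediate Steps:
$p{\left(n,Q \right)} = \frac{-3 + n}{6 + Q}$ ($p{\left(n,Q \right)} = \frac{-3 + n}{Q + 6} = \frac{-3 + n}{6 + Q}$)
$R = 0$ ($R = 0 \cdot 4 = 0$)
$I{\left(K \right)} = 0$
$p{\left(-3,-5 \right)} I{\left(23 \right)} = \frac{-3 - 3}{6 - 5} \cdot 0 = 1^{-1} \left(-6\right) 0 = 1 \left(-6\right) 0 = \left(-6\right) 0 = 0$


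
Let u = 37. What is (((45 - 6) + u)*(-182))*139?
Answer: -1922648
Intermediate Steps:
(((45 - 6) + u)*(-182))*139 = (((45 - 6) + 37)*(-182))*139 = ((39 + 37)*(-182))*139 = (76*(-182))*139 = -13832*139 = -1922648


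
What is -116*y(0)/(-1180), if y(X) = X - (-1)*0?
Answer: 0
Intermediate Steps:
y(X) = X (y(X) = X - 1*0 = X + 0 = X)
-116*y(0)/(-1180) = -116*0/(-1180) = 0*(-1/1180) = 0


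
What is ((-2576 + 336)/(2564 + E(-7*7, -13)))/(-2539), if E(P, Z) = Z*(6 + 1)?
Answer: 2240/6278947 ≈ 0.00035675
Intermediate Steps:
E(P, Z) = 7*Z (E(P, Z) = Z*7 = 7*Z)
((-2576 + 336)/(2564 + E(-7*7, -13)))/(-2539) = ((-2576 + 336)/(2564 + 7*(-13)))/(-2539) = -2240/(2564 - 91)*(-1/2539) = -2240/2473*(-1/2539) = 2240/6278947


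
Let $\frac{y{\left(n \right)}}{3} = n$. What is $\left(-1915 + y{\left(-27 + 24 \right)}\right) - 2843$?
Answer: $-4767$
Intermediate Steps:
$y{\left(n \right)} = 3 n$
$\left(-1915 + y{\left(-27 + 24 \right)}\right) - 2843 = \left(-1915 + 3 \left(-27 + 24\right)\right) - 2843 = \left(-1915 + 3 \left(-3\right)\right) - 2843 = \left(-1915 - 9\right) - 2843 = -1924 - 2843 = -4767$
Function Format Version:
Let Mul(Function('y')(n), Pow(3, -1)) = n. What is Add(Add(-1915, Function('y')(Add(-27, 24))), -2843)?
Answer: -4767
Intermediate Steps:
Function('y')(n) = Mul(3, n)
Add(Add(-1915, Function('y')(Add(-27, 24))), -2843) = Add(Add(-1915, Mul(3, Add(-27, 24))), -2843) = Add(Add(-1915, Mul(3, -3)), -2843) = Add(Add(-1915, -9), -2843) = Add(-1924, -2843) = -4767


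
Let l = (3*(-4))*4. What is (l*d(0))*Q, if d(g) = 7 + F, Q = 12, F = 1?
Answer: -4608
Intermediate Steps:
d(g) = 8 (d(g) = 7 + 1 = 8)
l = -48 (l = -12*4 = -48)
(l*d(0))*Q = -48*8*12 = -384*12 = -4608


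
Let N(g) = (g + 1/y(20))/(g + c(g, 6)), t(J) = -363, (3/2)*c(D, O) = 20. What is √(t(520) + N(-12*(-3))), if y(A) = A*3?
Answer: I*√198379015/740 ≈ 19.033*I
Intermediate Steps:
c(D, O) = 40/3 (c(D, O) = (⅔)*20 = 40/3)
y(A) = 3*A
N(g) = (1/60 + g)/(40/3 + g) (N(g) = (g + 1/(3*20))/(g + 40/3) = (g + 1/60)/(40/3 + g) = (1/60 + g)/(40/3 + g))
√(t(520) + N(-12*(-3))) = √(-363 + (1 + 60*(-12*(-3)))/(20*(40 + 3*(-12*(-3))))) = √(-363 + (1 + 60*36)/(20*(40 + 3*36))) = √(-363 + (1 + 2160)/(20*(40 + 108))) = √(-363 + (1/20)*2161/148) = √(-363 + (1/20)*(1/148)*2161) = √(-363 + 2161/2960) = √(-1072319/2960) = I*√198379015/740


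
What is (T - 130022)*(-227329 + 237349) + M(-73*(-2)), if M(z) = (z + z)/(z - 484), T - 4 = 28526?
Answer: -171864523106/169 ≈ -1.0169e+9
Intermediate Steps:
T = 28530 (T = 4 + 28526 = 28530)
M(z) = 2*z/(-484 + z) (M(z) = (2*z)/(-484 + z) = 2*z/(-484 + z))
(T - 130022)*(-227329 + 237349) + M(-73*(-2)) = (28530 - 130022)*(-227329 + 237349) + 2*(-73*(-2))/(-484 - 73*(-2)) = -101492*10020 + 2*146/(-484 + 146) = -1016949840 + 2*146/(-338) = -1016949840 + 2*146*(-1/338) = -1016949840 - 146/169 = -171864523106/169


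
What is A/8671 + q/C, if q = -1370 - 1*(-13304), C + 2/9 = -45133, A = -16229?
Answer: -7523520997/3522151529 ≈ -2.1361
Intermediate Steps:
C = -406199/9 (C = -2/9 - 45133 = -406199/9 ≈ -45133.)
q = 11934 (q = -1370 + 13304 = 11934)
A/8671 + q/C = -16229/8671 + 11934/(-406199/9) = -16229*1/8671 + 11934*(-9/406199) = -16229/8671 - 107406/406199 = -7523520997/3522151529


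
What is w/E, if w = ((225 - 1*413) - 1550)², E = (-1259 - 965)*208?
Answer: -755161/115648 ≈ -6.5298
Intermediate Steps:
E = -462592 (E = -2224*208 = -462592)
w = 3020644 (w = ((225 - 413) - 1550)² = (-188 - 1550)² = (-1738)² = 3020644)
w/E = 3020644/(-462592) = 3020644*(-1/462592) = -755161/115648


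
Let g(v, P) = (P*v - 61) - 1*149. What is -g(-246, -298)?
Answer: -73098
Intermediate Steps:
g(v, P) = -210 + P*v (g(v, P) = (-61 + P*v) - 149 = -210 + P*v)
-g(-246, -298) = -(-210 - 298*(-246)) = -(-210 + 73308) = -1*73098 = -73098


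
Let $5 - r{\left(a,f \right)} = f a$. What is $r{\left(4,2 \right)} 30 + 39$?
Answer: $-51$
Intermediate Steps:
$r{\left(a,f \right)} = 5 - a f$ ($r{\left(a,f \right)} = 5 - f a = 5 - a f$)
$r{\left(4,2 \right)} 30 + 39 = \left(5 - 4 \cdot 2\right) 30 + 39 = \left(5 - 8\right) 30 + 39 = \left(-3\right) 30 + 39 = -90 + 39 = -51$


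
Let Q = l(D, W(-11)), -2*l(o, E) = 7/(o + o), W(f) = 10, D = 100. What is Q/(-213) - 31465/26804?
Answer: -670157593/570925200 ≈ -1.1738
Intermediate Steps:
l(o, E) = -7/(4*o) (l(o, E) = -7/(2*(o + o)) = -7/(2*(2*o)) = -1/(2*o)*7/2 = -7/(4*o))
Q = -7/400 (Q = -7/4/100 = -7/4*1/100 = -7/400 ≈ -0.017500)
Q/(-213) - 31465/26804 = -7/400/(-213) - 31465/26804 = -7/400*(-1/213) - 31465*1/26804 = 7/85200 - 31465/26804 = -670157593/570925200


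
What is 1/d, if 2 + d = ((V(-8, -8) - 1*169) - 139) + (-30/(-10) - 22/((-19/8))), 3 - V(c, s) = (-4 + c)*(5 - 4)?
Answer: -19/5372 ≈ -0.0035369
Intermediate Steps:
V(c, s) = 7 - c (V(c, s) = 3 - (-4 + c)*(5 - 4) = 3 - (-4 + c) = 3 + (4 - c) = 7 - c)
d = -5372/19 (d = -2 + ((((7 - 1*(-8)) - 1*169) - 139) + (-30/(-10) - 22/((-19/8)))) = -2 + ((((7 + 8) - 169) - 139) + (-30*(-⅒) - 22/((-19*⅛)))) = -2 + (((15 - 169) - 139) + (3 - 22/(-19/8))) = -2 + ((-154 - 139) + (3 - 22*(-8/19))) = -2 + (-293 + (3 + 176/19)) = -2 + (-293 + 233/19) = -2 - 5334/19 = -5372/19 ≈ -282.74)
1/d = 1/(-5372/19) = -19/5372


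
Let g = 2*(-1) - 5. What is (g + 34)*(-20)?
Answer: -540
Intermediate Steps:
g = -7 (g = -2 - 5 = -7)
(g + 34)*(-20) = (-7 + 34)*(-20) = 27*(-20) = -540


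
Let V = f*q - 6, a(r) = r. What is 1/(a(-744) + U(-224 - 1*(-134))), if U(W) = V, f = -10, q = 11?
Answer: -1/860 ≈ -0.0011628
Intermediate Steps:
V = -116 (V = -10*11 - 6 = -110 - 6 = -116)
U(W) = -116
1/(a(-744) + U(-224 - 1*(-134))) = 1/(-744 - 116) = 1/(-860) = -1/860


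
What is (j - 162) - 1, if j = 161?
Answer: -2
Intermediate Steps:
(j - 162) - 1 = (161 - 162) - 1 = -1 - 1 = -2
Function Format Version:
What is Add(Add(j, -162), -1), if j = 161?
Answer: -2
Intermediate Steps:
Add(Add(j, -162), -1) = Add(Add(161, -162), -1) = Add(-1, -1) = -2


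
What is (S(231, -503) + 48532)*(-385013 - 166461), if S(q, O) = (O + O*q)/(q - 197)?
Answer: -422812909904/17 ≈ -2.4871e+10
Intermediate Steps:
S(q, O) = (O + O*q)/(-197 + q)
(S(231, -503) + 48532)*(-385013 - 166461) = (-503*(1 + 231)/(-197 + 231) + 48532)*(-385013 - 166461) = (-503*232/34 + 48532)*(-551474) = (-503*1/34*232 + 48532)*(-551474) = (-58348/17 + 48532)*(-551474) = (766696/17)*(-551474) = -422812909904/17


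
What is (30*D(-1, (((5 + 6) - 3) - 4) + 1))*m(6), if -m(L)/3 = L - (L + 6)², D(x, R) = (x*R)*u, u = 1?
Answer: -62100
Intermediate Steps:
D(x, R) = R*x (D(x, R) = (x*R)*1 = (R*x)*1 = R*x)
m(L) = -3*L + 3*(6 + L)² (m(L) = -3*(L - (L + 6)²) = -3*(L - (6 + L)²) = -3*L + 3*(6 + L)²)
(30*D(-1, (((5 + 6) - 3) - 4) + 1))*m(6) = (30*(((((5 + 6) - 3) - 4) + 1)*(-1)))*(-3*6 + 3*(6 + 6)²) = (30*((((11 - 3) - 4) + 1)*(-1)))*(-18 + 3*12²) = (30*(((8 - 4) + 1)*(-1)))*(-18 + 3*144) = (30*((4 + 1)*(-1)))*(-18 + 432) = (30*(5*(-1)))*414 = (30*(-5))*414 = -150*414 = -62100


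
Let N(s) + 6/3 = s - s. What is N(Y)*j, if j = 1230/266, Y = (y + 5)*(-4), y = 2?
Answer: -1230/133 ≈ -9.2481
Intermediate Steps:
Y = -28 (Y = (2 + 5)*(-4) = 7*(-4) = -28)
N(s) = -2 (N(s) = -2 + (s - s) = -2 + 0 = -2)
j = 615/133 (j = 1230*(1/266) = 615/133 ≈ 4.6241)
N(Y)*j = -2*615/133 = -1230/133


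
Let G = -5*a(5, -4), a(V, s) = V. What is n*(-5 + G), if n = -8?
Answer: 240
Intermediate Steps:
G = -25 (G = -5*5 = -25)
n*(-5 + G) = -8*(-5 - 25) = -8*(-30) = 240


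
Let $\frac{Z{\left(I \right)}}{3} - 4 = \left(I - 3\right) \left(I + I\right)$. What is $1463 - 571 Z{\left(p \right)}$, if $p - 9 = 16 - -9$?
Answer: $-3616393$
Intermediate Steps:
$p = 34$ ($p = 9 + \left(16 - -9\right) = 9 + \left(16 + 9\right) = 9 + 25 = 34$)
$Z{\left(I \right)} = 12 + 6 I \left(-3 + I\right)$ ($Z{\left(I \right)} = 12 + 3 \left(I - 3\right) \left(I + I\right) = 12 + 3 \left(-3 + I\right) 2 I = 12 + 3 \cdot 2 I \left(-3 + I\right) = 12 + 6 I \left(-3 + I\right)$)
$1463 - 571 Z{\left(p \right)} = 1463 - 571 \left(12 - 612 + 6 \cdot 34^{2}\right) = 1463 - 571 \left(12 - 612 + 6 \cdot 1156\right) = 1463 - 571 \left(12 - 612 + 6936\right) = 1463 - 3617856 = -3616393$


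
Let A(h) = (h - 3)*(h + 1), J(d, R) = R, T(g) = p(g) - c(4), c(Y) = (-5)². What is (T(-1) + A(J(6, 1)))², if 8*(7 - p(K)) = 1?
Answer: 31329/64 ≈ 489.52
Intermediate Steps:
p(K) = 55/8 (p(K) = 7 - ⅛*1 = 7 - ⅛ = 55/8)
c(Y) = 25
T(g) = -145/8 (T(g) = 55/8 - 1*25 = 55/8 - 25 = -145/8)
A(h) = (1 + h)*(-3 + h) (A(h) = (-3 + h)*(1 + h) = (1 + h)*(-3 + h))
(T(-1) + A(J(6, 1)))² = (-145/8 + (-3 + 1² - 2*1))² = (-145/8 + (-3 + 1 - 2))² = (-145/8 - 4)² = (-177/8)² = 31329/64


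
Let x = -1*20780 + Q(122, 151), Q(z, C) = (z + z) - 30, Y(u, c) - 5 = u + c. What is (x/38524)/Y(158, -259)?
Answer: 10283/1849152 ≈ 0.0055609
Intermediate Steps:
Y(u, c) = 5 + c + u (Y(u, c) = 5 + (u + c) = 5 + (c + u) = 5 + c + u)
Q(z, C) = -30 + 2*z (Q(z, C) = 2*z - 30 = -30 + 2*z)
x = -20566 (x = -1*20780 + (-30 + 2*122) = -20780 + (-30 + 244) = -20780 + 214 = -20566)
(x/38524)/Y(158, -259) = (-20566/38524)/(5 - 259 + 158) = -20566*1/38524/(-96) = -10283/19262*(-1/96) = 10283/1849152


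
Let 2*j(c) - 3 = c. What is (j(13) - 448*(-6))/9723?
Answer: 2696/9723 ≈ 0.27728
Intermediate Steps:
j(c) = 3/2 + c/2
(j(13) - 448*(-6))/9723 = ((3/2 + (½)*13) - 448*(-6))/9723 = ((3/2 + 13/2) - 1*(-2688))*(1/9723) = (8 + 2688)*(1/9723) = 2696*(1/9723) = 2696/9723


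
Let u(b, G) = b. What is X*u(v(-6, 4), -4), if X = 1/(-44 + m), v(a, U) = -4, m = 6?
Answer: 2/19 ≈ 0.10526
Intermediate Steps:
X = -1/38 (X = 1/(-44 + 6) = 1/(-38) = -1/38 ≈ -0.026316)
X*u(v(-6, 4), -4) = -1/38*(-4) = 2/19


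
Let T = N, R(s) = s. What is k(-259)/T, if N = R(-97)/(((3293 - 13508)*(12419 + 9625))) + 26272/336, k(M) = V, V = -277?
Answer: -436622972940/123248225119 ≈ -3.5426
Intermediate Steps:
k(M) = -277
N = 123248225119/1576256220 (N = -97*1/((3293 - 13508)*(12419 + 9625)) + 26272/336 = -97/((-10215*22044)) + 26272*(1/336) = -97/(-225179460) + 1642/21 = -97*(-1/225179460) + 1642/21 = 97/225179460 + 1642/21 = 123248225119/1576256220 ≈ 78.190)
T = 123248225119/1576256220 ≈ 78.190
k(-259)/T = -277/123248225119/1576256220 = -277*1576256220/123248225119 = -436622972940/123248225119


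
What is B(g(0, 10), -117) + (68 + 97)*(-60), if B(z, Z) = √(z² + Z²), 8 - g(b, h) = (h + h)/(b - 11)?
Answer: -9900 + 9*√20593/11 ≈ -9782.6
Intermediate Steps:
g(b, h) = 8 - 2*h/(-11 + b) (g(b, h) = 8 - (h + h)/(b - 11) = 8 - 2*h/(-11 + b))
B(z, Z) = √(Z² + z²)
B(g(0, 10), -117) + (68 + 97)*(-60) = √((-117)² + (2*(-44 - 1*10 + 4*0)/(-11 + 0))²) + (68 + 97)*(-60) = √(13689 + (2*(-44 - 10 + 0)/(-11))²) + 165*(-60) = √(13689 + (2*(-1/11)*(-54))²) - 9900 = √(13689 + (108/11)²) - 9900 = √(13689 + 11664/121) - 9900 = √(1668033/121) - 9900 = 9*√20593/11 - 9900 = -9900 + 9*√20593/11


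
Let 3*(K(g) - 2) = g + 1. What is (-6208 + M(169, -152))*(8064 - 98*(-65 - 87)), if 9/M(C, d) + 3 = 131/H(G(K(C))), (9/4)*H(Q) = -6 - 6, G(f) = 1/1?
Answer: -997802240/7 ≈ -1.4254e+8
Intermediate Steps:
K(g) = 7/3 + g/3 (K(g) = 2 + (g + 1)/3 = 2 + (1 + g)/3 = 2 + (⅓ + g/3) = 7/3 + g/3)
G(f) = 1
H(Q) = -16/3 (H(Q) = 4*(-6 - 6)/9 = (4/9)*(-12) = -16/3)
M(C, d) = -16/49 (M(C, d) = 9/(-3 + 131/(-16/3)) = 9/(-3 + 131*(-3/16)) = 9/(-3 - 393/16) = 9/(-441/16) = 9*(-16/441) = -16/49)
(-6208 + M(169, -152))*(8064 - 98*(-65 - 87)) = (-6208 - 16/49)*(8064 - 98*(-65 - 87)) = -304208*(8064 - 98*(-152))/49 = -304208*(8064 + 14896)/49 = -304208/49*22960 = -997802240/7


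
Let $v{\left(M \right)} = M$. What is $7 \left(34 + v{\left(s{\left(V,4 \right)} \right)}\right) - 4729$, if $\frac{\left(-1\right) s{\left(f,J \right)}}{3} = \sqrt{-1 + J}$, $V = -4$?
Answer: $-4491 - 21 \sqrt{3} \approx -4527.4$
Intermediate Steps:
$s{\left(f,J \right)} = - 3 \sqrt{-1 + J}$
$7 \left(34 + v{\left(s{\left(V,4 \right)} \right)}\right) - 4729 = 7 \left(34 - 3 \sqrt{-1 + 4}\right) - 4729 = 7 \left(34 - 3 \sqrt{3}\right) - 4729 = \left(238 - 21 \sqrt{3}\right) - 4729 = -4491 - 21 \sqrt{3}$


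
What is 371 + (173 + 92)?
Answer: 636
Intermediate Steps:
371 + (173 + 92) = 371 + 265 = 636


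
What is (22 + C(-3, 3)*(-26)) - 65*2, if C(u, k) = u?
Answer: -30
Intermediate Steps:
(22 + C(-3, 3)*(-26)) - 65*2 = (22 - 3*(-26)) - 65*2 = (22 + 78) - 130 = 100 - 130 = -30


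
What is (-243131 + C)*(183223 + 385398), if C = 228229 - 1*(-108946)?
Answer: 53475393324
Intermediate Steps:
C = 337175 (C = 228229 + 108946 = 337175)
(-243131 + C)*(183223 + 385398) = (-243131 + 337175)*(183223 + 385398) = 94044*568621 = 53475393324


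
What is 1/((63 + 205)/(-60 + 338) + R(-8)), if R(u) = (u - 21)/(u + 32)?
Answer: -3336/815 ≈ -4.0933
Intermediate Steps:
R(u) = (-21 + u)/(32 + u)
1/((63 + 205)/(-60 + 338) + R(-8)) = 1/((63 + 205)/(-60 + 338) + (-21 - 8)/(32 - 8)) = 1/(268/278 - 29/24) = 1/(268*(1/278) + (1/24)*(-29)) = 1/(134/139 - 29/24) = 1/(-815/3336) = -3336/815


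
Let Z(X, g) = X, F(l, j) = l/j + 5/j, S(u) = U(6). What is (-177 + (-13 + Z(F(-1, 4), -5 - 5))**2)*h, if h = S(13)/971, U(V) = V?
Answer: -198/971 ≈ -0.20391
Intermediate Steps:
S(u) = 6
F(l, j) = 5/j + l/j
h = 6/971 ≈ 0.0061792
(-177 + (-13 + Z(F(-1, 4), -5 - 5))**2)*h = (-177 + (-13 + (5 - 1)/4)**2)*(6/971) = (-177 + (-13 + (1/4)*4)**2)*(6/971) = (-177 + (-13 + 1)**2)*(6/971) = (-177 + (-12)**2)*(6/971) = (-177 + 144)*(6/971) = -33*6/971 = -198/971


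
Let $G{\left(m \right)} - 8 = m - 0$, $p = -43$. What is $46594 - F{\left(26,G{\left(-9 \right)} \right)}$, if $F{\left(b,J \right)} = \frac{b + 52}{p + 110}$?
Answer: $\frac{3121720}{67} \approx 46593.0$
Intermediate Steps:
$G{\left(m \right)} = 8 + m$ ($G{\left(m \right)} = 8 + \left(m - 0\right) = 8 + \left(m + 0\right) = 8 + m$)
$F{\left(b,J \right)} = \frac{52}{67} + \frac{b}{67}$ ($F{\left(b,J \right)} = \frac{b + 52}{-43 + 110} = \frac{52 + b}{67} = \left(52 + b\right) \frac{1}{67} = \frac{52}{67} + \frac{b}{67}$)
$46594 - F{\left(26,G{\left(-9 \right)} \right)} = 46594 - \left(\frac{52}{67} + \frac{1}{67} \cdot 26\right) = 46594 - \left(\frac{52}{67} + \frac{26}{67}\right) = 46594 - \frac{78}{67} = \frac{3121720}{67}$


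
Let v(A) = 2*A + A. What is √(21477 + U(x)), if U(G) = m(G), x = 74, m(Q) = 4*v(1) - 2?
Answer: √21487 ≈ 146.58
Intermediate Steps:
v(A) = 3*A
m(Q) = 10 (m(Q) = 4*(3*1) - 2 = 4*3 - 2 = 12 - 2 = 10)
U(G) = 10
√(21477 + U(x)) = √(21477 + 10) = √21487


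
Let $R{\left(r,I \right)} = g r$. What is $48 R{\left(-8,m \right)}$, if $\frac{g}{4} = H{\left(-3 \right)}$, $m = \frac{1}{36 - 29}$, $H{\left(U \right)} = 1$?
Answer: $-1536$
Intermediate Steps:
$m = \frac{1}{7} \approx 0.14286$
$g = 4$ ($g = 4 \cdot 1 = 4$)
$R{\left(r,I \right)} = 4 r$
$48 R{\left(-8,m \right)} = 48 \cdot 4 \left(-8\right) = 48 \left(-32\right) = -1536$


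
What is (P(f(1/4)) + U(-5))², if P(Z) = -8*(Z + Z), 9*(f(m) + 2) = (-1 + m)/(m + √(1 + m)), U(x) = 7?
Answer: 1625323/1083 + 141248*√5/3249 ≈ 1598.0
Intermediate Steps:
f(m) = -2 + (-1 + m)/(9*(m + √(1 + m))) (f(m) = -2 + ((-1 + m)/(m + √(1 + m)))/9 = -2 + (-1 + m)/(9*(m + √(1 + m))))
P(Z) = -16*Z
(P(f(1/4)) + U(-5))² = (-16*(-1 - 18*√(1 + 1/4) - 17/4)/(9*(1/4 + √(1 + 1/4))) + 7)² = (-16*(-1 - 18*√(1 + ¼) - 17*¼)/(9*(¼ + √(1 + ¼))) + 7)² = (-16*(-1 - 9*√5 - 17/4)/(9*(¼ + √(5/4))) + 7)² = (-16*(-1 - 9*√5 - 17/4)/(9*(¼ + √5/2)) + 7)² = (-16*(-21/4 - 9*√5)/(9*(¼ + √5/2)) + 7)² = (7 - 16*(-21/4 - 9*√5)/(9*(¼ + √5/2)))²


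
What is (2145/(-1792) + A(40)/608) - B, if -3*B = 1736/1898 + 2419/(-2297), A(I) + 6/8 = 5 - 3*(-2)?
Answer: -273042898259/222658904832 ≈ -1.2263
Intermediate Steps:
A(I) = 41/4 (A(I) = -¾ + (5 - 3*(-2)) = -¾ + (5 + 6) = -¾ + 11 = 41/4)
B = 301835/6539559 (B = -(1736/1898 + 2419/(-2297))/3 = -(1736*(1/1898) + 2419*(-1/2297))/3 = -(868/949 - 2419/2297)/3 = -⅓*(-301835/2179853) = 301835/6539559 ≈ 0.046155)
(2145/(-1792) + A(40)/608) - B = (2145/(-1792) + (41/4)/608) - 1*301835/6539559 = (2145*(-1/1792) + (41/4)*(1/608)) - 301835/6539559 = (-2145/1792 + 41/2432) - 301835/6539559 = -40181/34048 - 301835/6539559 = -273042898259/222658904832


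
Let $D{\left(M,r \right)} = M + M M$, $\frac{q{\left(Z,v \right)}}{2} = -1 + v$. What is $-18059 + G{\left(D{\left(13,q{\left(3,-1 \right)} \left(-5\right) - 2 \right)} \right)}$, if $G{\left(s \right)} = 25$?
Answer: $-18034$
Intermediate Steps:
$q{\left(Z,v \right)} = -2 + 2 v$ ($q{\left(Z,v \right)} = 2 \left(-1 + v\right) = -2 + 2 v$)
$D{\left(M,r \right)} = M + M^{2}$
$-18059 + G{\left(D{\left(13,q{\left(3,-1 \right)} \left(-5\right) - 2 \right)} \right)} = -18059 + 25 = -18034$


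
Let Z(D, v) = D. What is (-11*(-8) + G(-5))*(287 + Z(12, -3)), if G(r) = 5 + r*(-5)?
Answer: 35282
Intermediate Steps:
G(r) = 5 - 5*r
(-11*(-8) + G(-5))*(287 + Z(12, -3)) = (-11*(-8) + (5 - 5*(-5)))*(287 + 12) = (88 + (5 + 25))*299 = (88 + 30)*299 = 118*299 = 35282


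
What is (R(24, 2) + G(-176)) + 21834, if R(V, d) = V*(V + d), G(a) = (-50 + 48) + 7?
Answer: 22463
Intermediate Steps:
G(a) = 5 (G(a) = -2 + 7 = 5)
(R(24, 2) + G(-176)) + 21834 = (24*(24 + 2) + 5) + 21834 = (24*26 + 5) + 21834 = (624 + 5) + 21834 = 629 + 21834 = 22463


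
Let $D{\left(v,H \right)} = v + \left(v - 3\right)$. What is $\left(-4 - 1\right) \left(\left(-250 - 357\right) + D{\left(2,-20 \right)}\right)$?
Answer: $3030$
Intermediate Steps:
$D{\left(v,H \right)} = -3 + 2 v$ ($D{\left(v,H \right)} = v + \left(-3 + v\right) = -3 + 2 v$)
$\left(-4 - 1\right) \left(\left(-250 - 357\right) + D{\left(2,-20 \right)}\right) = \left(-4 - 1\right) \left(\left(-250 - 357\right) + \left(-3 + 2 \cdot 2\right)\right) = - 5 \left(-607 + \left(-3 + 4\right)\right) = - 5 \left(-607 + 1\right) = \left(-5\right) \left(-606\right) = 3030$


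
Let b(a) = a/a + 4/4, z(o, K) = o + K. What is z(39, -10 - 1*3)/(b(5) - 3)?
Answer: -26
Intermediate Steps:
z(o, K) = K + o
b(a) = 2 (b(a) = 1 + 4*(1/4) = 1 + 1 = 2)
z(39, -10 - 1*3)/(b(5) - 3) = ((-10 - 1*3) + 39)/(2 - 3) = ((-10 - 3) + 39)/(-1) = -(-13 + 39) = -1*26 = -26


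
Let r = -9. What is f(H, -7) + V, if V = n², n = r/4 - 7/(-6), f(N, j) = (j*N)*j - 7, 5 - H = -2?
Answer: 48553/144 ≈ 337.17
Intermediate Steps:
H = 7 (H = 5 - 1*(-2) = 5 + 2 = 7)
f(N, j) = -7 + N*j² (f(N, j) = (N*j)*j - 7 = N*j² - 7 = -7 + N*j²)
n = -13/12 (n = -9/4 - 7/(-6) = -9*¼ - 7*(-⅙) = -9/4 + 7/6 = -13/12 ≈ -1.0833)
V = 169/144 (V = (-13/12)² = 169/144 ≈ 1.1736)
f(H, -7) + V = (-7 + 7*(-7)²) + 169/144 = (-7 + 7*49) + 169/144 = (-7 + 343) + 169/144 = 336 + 169/144 = 48553/144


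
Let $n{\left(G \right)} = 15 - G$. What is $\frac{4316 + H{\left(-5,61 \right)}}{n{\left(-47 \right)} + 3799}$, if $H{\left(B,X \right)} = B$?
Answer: $\frac{479}{429} \approx 1.1166$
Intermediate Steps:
$\frac{4316 + H{\left(-5,61 \right)}}{n{\left(-47 \right)} + 3799} = \frac{4316 - 5}{\left(15 - -47\right) + 3799} = \frac{4311}{\left(15 + 47\right) + 3799} = \frac{4311}{62 + 3799} = \frac{4311}{3861} = 4311 \cdot \frac{1}{3861} = \frac{479}{429}$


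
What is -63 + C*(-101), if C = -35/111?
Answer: -3458/111 ≈ -31.153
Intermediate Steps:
C = -35/111 (C = -35*1/111 = -35/111 ≈ -0.31532)
-63 + C*(-101) = -63 - 35/111*(-101) = -63 + 3535/111 = -3458/111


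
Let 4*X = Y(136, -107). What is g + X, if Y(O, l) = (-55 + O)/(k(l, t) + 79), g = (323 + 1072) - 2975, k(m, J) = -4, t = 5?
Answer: -157973/100 ≈ -1579.7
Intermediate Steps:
g = -1580 (g = 1395 - 2975 = -1580)
Y(O, l) = -11/15 + O/75 (Y(O, l) = (-55 + O)/(-4 + 79) = (-55 + O)/75 = (-55 + O)*(1/75) = -11/15 + O/75)
X = 27/100 (X = (-11/15 + (1/75)*136)/4 = (-11/15 + 136/75)/4 = (¼)*(27/25) = 27/100 ≈ 0.27000)
g + X = -1580 + 27/100 = -157973/100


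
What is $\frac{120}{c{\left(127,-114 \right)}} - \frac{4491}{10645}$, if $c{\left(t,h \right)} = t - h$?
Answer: $\frac{195069}{2565445} \approx 0.076037$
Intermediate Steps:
$\frac{120}{c{\left(127,-114 \right)}} - \frac{4491}{10645} = \frac{120}{127 - -114} - \frac{4491}{10645} = \frac{120}{127 + 114} - \frac{4491}{10645} = \frac{120}{241} - \frac{4491}{10645} = \frac{195069}{2565445}$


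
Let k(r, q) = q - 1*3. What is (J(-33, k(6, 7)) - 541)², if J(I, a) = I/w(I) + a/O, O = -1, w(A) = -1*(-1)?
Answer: 334084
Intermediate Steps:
k(r, q) = -3 + q (k(r, q) = q - 3 = -3 + q)
w(A) = 1
J(I, a) = I - a (J(I, a) = I/1 + a/(-1) = I*1 + a*(-1) = I - a)
(J(-33, k(6, 7)) - 541)² = ((-33 - (-3 + 7)) - 541)² = ((-33 - 1*4) - 541)² = ((-33 - 4) - 541)² = (-37 - 541)² = (-578)² = 334084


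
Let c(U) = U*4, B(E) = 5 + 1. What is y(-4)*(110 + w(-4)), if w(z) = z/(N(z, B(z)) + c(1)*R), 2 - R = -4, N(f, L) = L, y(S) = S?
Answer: -6592/15 ≈ -439.47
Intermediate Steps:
B(E) = 6
c(U) = 4*U
R = 6 (R = 2 - 1*(-4) = 2 + 4 = 6)
w(z) = z/30 (w(z) = z/(6 + (4*1)*6) = z/(6 + 4*6) = z/(6 + 24) = z/30)
y(-4)*(110 + w(-4)) = -4*(110 + (1/30)*(-4)) = -4*(110 - 2/15) = -4*1648/15 = -6592/15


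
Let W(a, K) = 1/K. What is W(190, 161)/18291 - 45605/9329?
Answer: -134299920526/27472514979 ≈ -4.8885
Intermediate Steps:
W(190, 161)/18291 - 45605/9329 = 1/(161*18291) - 45605/9329 = (1/161)*(1/18291) - 45605*1/9329 = 1/2944851 - 45605/9329 = -134299920526/27472514979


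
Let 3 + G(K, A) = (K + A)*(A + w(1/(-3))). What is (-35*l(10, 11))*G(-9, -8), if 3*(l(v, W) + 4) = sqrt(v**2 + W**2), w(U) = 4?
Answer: 9100 - 2275*sqrt(221)/3 ≈ -2173.4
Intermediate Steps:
l(v, W) = -4 + sqrt(W**2 + v**2)/3 (l(v, W) = -4 + sqrt(v**2 + W**2)/3 = -4 + sqrt(W**2 + v**2)/3)
G(K, A) = -3 + (4 + A)*(A + K) (G(K, A) = -3 + (K + A)*(A + 4) = -3 + (A + K)*(4 + A) = -3 + (4 + A)*(A + K))
(-35*l(10, 11))*G(-9, -8) = (-35*(-4 + sqrt(11**2 + 10**2)/3))*(-3 + (-8)**2 + 4*(-8) + 4*(-9) - 8*(-9)) = (-35*(-4 + sqrt(121 + 100)/3))*(-3 + 64 - 32 - 36 + 72) = -35*(-4 + sqrt(221)/3)*65 = (140 - 35*sqrt(221)/3)*65 = 9100 - 2275*sqrt(221)/3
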